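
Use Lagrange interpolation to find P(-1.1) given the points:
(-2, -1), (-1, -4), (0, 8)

Lagrange interpolation formula:
P(x) = Σ yᵢ × Lᵢ(x)
where Lᵢ(x) = Π_{j≠i} (x - xⱼ)/(xᵢ - xⱼ)

L_0(-1.1) = (-1.1 - (-1))/(-2 - (-1)) × (-1.1 - 0)/(-2 - 0) = 0.055000
L_1(-1.1) = (-1.1 - (-2))/(-1 - (-2)) × (-1.1 - 0)/(-1 - 0) = 0.990000
L_2(-1.1) = (-1.1 - (-2))/(0 - (-2)) × (-1.1 - (-1))/(0 - (-1)) = -0.045000

P(-1.1) = (-1)×L_0(-1.1) + (-4)×L_1(-1.1) + 8×L_2(-1.1)
P(-1.1) = -4.375000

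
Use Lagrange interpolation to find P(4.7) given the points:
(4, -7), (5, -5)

Lagrange interpolation formula:
P(x) = Σ yᵢ × Lᵢ(x)
where Lᵢ(x) = Π_{j≠i} (x - xⱼ)/(xᵢ - xⱼ)

L_0(4.7) = (4.7 - 5)/(4 - 5) = 0.300000
L_1(4.7) = (4.7 - 4)/(5 - 4) = 0.700000

P(4.7) = (-7)×L_0(4.7) + (-5)×L_1(4.7)
P(4.7) = -5.600000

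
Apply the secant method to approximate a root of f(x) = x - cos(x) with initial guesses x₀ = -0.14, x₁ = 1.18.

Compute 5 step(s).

f(x) = x - cos(x)
x₀ = -0.14, x₁ = 1.18

Secant formula: x_{n+1} = x_n - f(x_n)(x_n - x_{n-1})/(f(x_n) - f(x_{n-1}))

Iteration 1:
  f(-0.140000) = -1.130216
  f(1.180000) = 0.799075
  x_2 = 1.180000 - 0.799075×(1.180000 - (-0.140000))/(0.799075 - (-1.130216))
       = 0.633281
Iteration 2:
  f(1.180000) = 0.799075
  f(0.633281) = -0.172808
  x_3 = 0.633281 - (-0.172808)×(0.633281 - 1.180000)/(-0.172808 - 0.799075)
       = 0.730492
Iteration 3:
  f(0.633281) = -0.172808
  f(0.730492) = -0.014354
  x_4 = 0.730492 - (-0.014354)×(0.730492 - 0.633281)/(-0.014354 - (-0.172808))
       = 0.739298
Iteration 4:
  f(0.730492) = -0.014354
  f(0.739298) = 0.000357
  x_5 = 0.739298 - 0.000357×(0.739298 - 0.730492)/(0.000357 - (-0.014354))
       = 0.739085
Iteration 5:
  f(0.739298) = 0.000357
  f(0.739085) = -0.000001
  x_6 = 0.739085 - (-0.000001)×(0.739085 - 0.739298)/(-0.000001 - 0.000357)
       = 0.739085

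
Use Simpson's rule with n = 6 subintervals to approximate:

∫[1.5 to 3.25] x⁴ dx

f(x) = x⁴
a = 1.5, b = 3.25, n = 6
h = (b - a)/n = 0.291667

Simpson's rule: (h/3)[f(x₀) + 4f(x₁) + 2f(x₂) + ... + f(xₙ)]

x_0 = 1.5000, f(x_0) = 5.062500, coefficient = 1
x_1 = 1.7917, f(x_1) = 10.304546, coefficient = 4
x_2 = 2.0833, f(x_2) = 18.838011, coefficient = 2
x_3 = 2.3750, f(x_3) = 31.816650, coefficient = 4
x_4 = 2.6667, f(x_4) = 50.567901, coefficient = 2
x_5 = 2.9583, f(x_5) = 76.592885, coefficient = 4
x_6 = 3.2500, f(x_6) = 111.566406, coefficient = 1

I ≈ (0.291667/3) × 730.297056 = 71.001103
Exact value: 70.999414
Error: 0.001689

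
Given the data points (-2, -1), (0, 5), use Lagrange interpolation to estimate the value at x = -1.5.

Lagrange interpolation formula:
P(x) = Σ yᵢ × Lᵢ(x)
where Lᵢ(x) = Π_{j≠i} (x - xⱼ)/(xᵢ - xⱼ)

L_0(-1.5) = (-1.5 - 0)/(-2 - 0) = 0.750000
L_1(-1.5) = (-1.5 - (-2))/(0 - (-2)) = 0.250000

P(-1.5) = (-1)×L_0(-1.5) + 5×L_1(-1.5)
P(-1.5) = 0.500000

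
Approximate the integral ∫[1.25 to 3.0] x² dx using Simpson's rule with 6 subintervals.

f(x) = x²
a = 1.25, b = 3.0, n = 6
h = (b - a)/n = 0.291667

Simpson's rule: (h/3)[f(x₀) + 4f(x₁) + 2f(x₂) + ... + f(xₙ)]

x_0 = 1.2500, f(x_0) = 1.562500, coefficient = 1
x_1 = 1.5417, f(x_1) = 2.376736, coefficient = 4
x_2 = 1.8333, f(x_2) = 3.361111, coefficient = 2
x_3 = 2.1250, f(x_3) = 4.515625, coefficient = 4
x_4 = 2.4167, f(x_4) = 5.840278, coefficient = 2
x_5 = 2.7083, f(x_5) = 7.335069, coefficient = 4
x_6 = 3.0000, f(x_6) = 9.000000, coefficient = 1

I ≈ (0.291667/3) × 85.875000 = 8.348958
Exact value: 8.348958
Error: 0.000000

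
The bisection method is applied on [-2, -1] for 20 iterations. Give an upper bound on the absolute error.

Bisection error bound: |error| ≤ (b-a)/2^n
|error| ≤ (-1 - (-2))/2^20 = 1/2^20
|error| ≤ 0.0000009537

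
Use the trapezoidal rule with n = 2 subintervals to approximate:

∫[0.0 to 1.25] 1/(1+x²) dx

f(x) = 1/(1+x²)
a = 0.0, b = 1.25, n = 2
h = (b - a)/n = 0.625000

Trapezoidal rule: (h/2)[f(x₀) + 2f(x₁) + 2f(x₂) + ... + f(xₙ)]

x_0 = 0.0000, f(x_0) = 1.000000, coefficient = 1
x_1 = 0.6250, f(x_1) = 0.719101, coefficient = 2
x_2 = 1.2500, f(x_2) = 0.390244, coefficient = 1

I ≈ (0.625000/2) × 2.828446 = 0.883889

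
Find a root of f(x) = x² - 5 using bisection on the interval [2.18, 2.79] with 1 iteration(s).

f(x) = x² - 5
Initial interval: [2.18, 2.79]

Iteration 1:
  c_1 = (2.180000 + 2.790000)/2 = 2.485000
  f(c_1) = f(2.485000) = 1.175225
  f(a) × f(c) < 0, new interval: [2.180000, 2.485000]

After 1 iteration(s), the approximation is c_1 = 2.485000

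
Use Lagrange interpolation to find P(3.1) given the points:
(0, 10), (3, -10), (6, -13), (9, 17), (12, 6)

Lagrange interpolation formula:
P(x) = Σ yᵢ × Lᵢ(x)
where Lᵢ(x) = Π_{j≠i} (x - xⱼ)/(xᵢ - xⱼ)

L_0(3.1) = (3.1 - 3)/(0 - 3) × (3.1 - 6)/(0 - 6) × (3.1 - 9)/(0 - 9) × (3.1 - 12)/(0 - 12) = -0.007833
L_1(3.1) = (3.1 - 0)/(3 - 0) × (3.1 - 6)/(3 - 6) × (3.1 - 9)/(3 - 9) × (3.1 - 12)/(3 - 12) = 0.971327
L_2(3.1) = (3.1 - 0)/(6 - 0) × (3.1 - 3)/(6 - 3) × (3.1 - 9)/(6 - 9) × (3.1 - 12)/(6 - 12) = 0.050241
L_3(3.1) = (3.1 - 0)/(9 - 0) × (3.1 - 3)/(9 - 3) × (3.1 - 6)/(9 - 6) × (3.1 - 12)/(9 - 12) = -0.016463
L_4(3.1) = (3.1 - 0)/(12 - 0) × (3.1 - 3)/(12 - 3) × (3.1 - 6)/(12 - 6) × (3.1 - 9)/(12 - 9) = 0.002728

P(3.1) = 10×L_0(3.1) + (-10)×L_1(3.1) + (-13)×L_2(3.1) + 17×L_3(3.1) + 6×L_4(3.1)
P(3.1) = -10.708239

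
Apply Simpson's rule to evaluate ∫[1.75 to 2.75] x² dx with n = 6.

f(x) = x²
a = 1.75, b = 2.75, n = 6
h = (b - a)/n = 0.166667

Simpson's rule: (h/3)[f(x₀) + 4f(x₁) + 2f(x₂) + ... + f(xₙ)]

x_0 = 1.7500, f(x_0) = 3.062500, coefficient = 1
x_1 = 1.9167, f(x_1) = 3.673611, coefficient = 4
x_2 = 2.0833, f(x_2) = 4.340278, coefficient = 2
x_3 = 2.2500, f(x_3) = 5.062500, coefficient = 4
x_4 = 2.4167, f(x_4) = 5.840278, coefficient = 2
x_5 = 2.5833, f(x_5) = 6.673611, coefficient = 4
x_6 = 2.7500, f(x_6) = 7.562500, coefficient = 1

I ≈ (0.166667/3) × 92.625000 = 5.145833
Exact value: 5.145833
Error: 0.000000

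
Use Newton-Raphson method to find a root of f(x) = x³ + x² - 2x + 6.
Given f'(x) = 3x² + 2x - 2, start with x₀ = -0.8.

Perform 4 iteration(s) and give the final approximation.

f(x) = x³ + x² - 2x + 6
f'(x) = 3x² + 2x - 2
x₀ = -0.8

Newton-Raphson formula: x_{n+1} = x_n - f(x_n)/f'(x_n)

Iteration 1:
  f(-0.800000) = 7.728000
  f'(-0.800000) = -1.680000
  x_1 = -0.800000 - 7.728000/(-1.680000) = 3.800000
Iteration 2:
  f(3.800000) = 67.712000
  f'(3.800000) = 48.920000
  x_2 = 3.800000 - 67.712000/48.920000 = 2.415863
Iteration 3:
  f(2.415863) = 21.104589
  f'(2.415863) = 20.340902
  x_3 = 2.415863 - 21.104589/20.340902 = 1.378318
Iteration 4:
  f(1.378318) = 7.761600
  f'(1.378318) = 6.455920
  x_4 = 1.378318 - 7.761600/6.455920 = 0.176073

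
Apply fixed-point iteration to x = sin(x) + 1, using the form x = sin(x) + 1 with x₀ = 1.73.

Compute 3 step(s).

Equation: x = sin(x) + 1
Fixed-point form: x = sin(x) + 1
x₀ = 1.73

x_1 = g(1.730000) = 1.987354
x_2 = g(1.987354) = 1.914487
x_3 = g(1.914487) = 1.941517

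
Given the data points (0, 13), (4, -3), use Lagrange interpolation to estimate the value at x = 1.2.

Lagrange interpolation formula:
P(x) = Σ yᵢ × Lᵢ(x)
where Lᵢ(x) = Π_{j≠i} (x - xⱼ)/(xᵢ - xⱼ)

L_0(1.2) = (1.2 - 4)/(0 - 4) = 0.700000
L_1(1.2) = (1.2 - 0)/(4 - 0) = 0.300000

P(1.2) = 13×L_0(1.2) + (-3)×L_1(1.2)
P(1.2) = 8.200000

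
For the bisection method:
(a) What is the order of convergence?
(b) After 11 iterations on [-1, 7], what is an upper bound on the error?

(a) Bisection has linear (order 1) convergence; the error is halved each step.

(b) Error bound = (b-a)/2^n = (7 - (-1))/2^{11}
    = 8/2^{11}

(a) 1 (linear); (b) error ≤ 3.91e-03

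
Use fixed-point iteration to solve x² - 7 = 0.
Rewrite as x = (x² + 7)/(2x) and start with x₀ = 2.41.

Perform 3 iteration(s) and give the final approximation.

Equation: x² - 7 = 0
Fixed-point form: x = (x² + 7)/(2x)
x₀ = 2.41

x_1 = g(2.410000) = 2.657282
x_2 = g(2.657282) = 2.645776
x_3 = g(2.645776) = 2.645751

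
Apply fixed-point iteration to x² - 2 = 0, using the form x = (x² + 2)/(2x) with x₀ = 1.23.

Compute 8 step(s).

Equation: x² - 2 = 0
Fixed-point form: x = (x² + 2)/(2x)
x₀ = 1.23

x_1 = g(1.230000) = 1.428008
x_2 = g(1.428008) = 1.414280
x_3 = g(1.414280) = 1.414214
x_4 = g(1.414214) = 1.414214
x_5 = g(1.414214) = 1.414214
x_6 = g(1.414214) = 1.414214
x_7 = g(1.414214) = 1.414214
x_8 = g(1.414214) = 1.414214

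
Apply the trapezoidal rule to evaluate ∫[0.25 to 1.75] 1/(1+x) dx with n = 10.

f(x) = 1/(1+x)
a = 0.25, b = 1.75, n = 10
h = (b - a)/n = 0.150000

Trapezoidal rule: (h/2)[f(x₀) + 2f(x₁) + 2f(x₂) + ... + f(xₙ)]

x_0 = 0.2500, f(x_0) = 0.800000, coefficient = 1
x_1 = 0.4000, f(x_1) = 0.714286, coefficient = 2
x_2 = 0.5500, f(x_2) = 0.645161, coefficient = 2
x_3 = 0.7000, f(x_3) = 0.588235, coefficient = 2
x_4 = 0.8500, f(x_4) = 0.540541, coefficient = 2
x_5 = 1.0000, f(x_5) = 0.500000, coefficient = 2
x_6 = 1.1500, f(x_6) = 0.465116, coefficient = 2
x_7 = 1.3000, f(x_7) = 0.434783, coefficient = 2
x_8 = 1.4500, f(x_8) = 0.408163, coefficient = 2
x_9 = 1.6000, f(x_9) = 0.384615, coefficient = 2
x_10 = 1.7500, f(x_10) = 0.363636, coefficient = 1

I ≈ (0.150000/2) × 10.525437 = 0.789408
Exact value: 0.788457
Error: 0.000950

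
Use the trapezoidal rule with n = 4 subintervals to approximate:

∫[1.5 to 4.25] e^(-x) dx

f(x) = e^(-x)
a = 1.5, b = 4.25, n = 4
h = (b - a)/n = 0.687500

Trapezoidal rule: (h/2)[f(x₀) + 2f(x₁) + 2f(x₂) + ... + f(xₙ)]

x_0 = 1.5000, f(x_0) = 0.223130, coefficient = 1
x_1 = 2.1875, f(x_1) = 0.112197, coefficient = 2
x_2 = 2.8750, f(x_2) = 0.056416, coefficient = 2
x_3 = 3.5625, f(x_3) = 0.028368, coefficient = 2
x_4 = 4.2500, f(x_4) = 0.014264, coefficient = 1

I ≈ (0.687500/2) × 0.631356 = 0.217029
Exact value: 0.208866
Error: 0.008163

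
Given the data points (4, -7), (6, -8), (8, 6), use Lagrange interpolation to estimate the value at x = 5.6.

Lagrange interpolation formula:
P(x) = Σ yᵢ × Lᵢ(x)
where Lᵢ(x) = Π_{j≠i} (x - xⱼ)/(xᵢ - xⱼ)

L_0(5.6) = (5.6 - 6)/(4 - 6) × (5.6 - 8)/(4 - 8) = 0.120000
L_1(5.6) = (5.6 - 4)/(6 - 4) × (5.6 - 8)/(6 - 8) = 0.960000
L_2(5.6) = (5.6 - 4)/(8 - 4) × (5.6 - 6)/(8 - 6) = -0.080000

P(5.6) = (-7)×L_0(5.6) + (-8)×L_1(5.6) + 6×L_2(5.6)
P(5.6) = -9.000000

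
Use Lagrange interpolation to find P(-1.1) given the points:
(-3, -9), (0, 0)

Lagrange interpolation formula:
P(x) = Σ yᵢ × Lᵢ(x)
where Lᵢ(x) = Π_{j≠i} (x - xⱼ)/(xᵢ - xⱼ)

L_0(-1.1) = (-1.1 - 0)/(-3 - 0) = 0.366667
L_1(-1.1) = (-1.1 - (-3))/(0 - (-3)) = 0.633333

P(-1.1) = (-9)×L_0(-1.1) + 0×L_1(-1.1)
P(-1.1) = -3.300000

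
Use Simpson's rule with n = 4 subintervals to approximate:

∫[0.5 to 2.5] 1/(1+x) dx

f(x) = 1/(1+x)
a = 0.5, b = 2.5, n = 4
h = (b - a)/n = 0.500000

Simpson's rule: (h/3)[f(x₀) + 4f(x₁) + 2f(x₂) + ... + f(xₙ)]

x_0 = 0.5000, f(x_0) = 0.666667, coefficient = 1
x_1 = 1.0000, f(x_1) = 0.500000, coefficient = 4
x_2 = 1.5000, f(x_2) = 0.400000, coefficient = 2
x_3 = 2.0000, f(x_3) = 0.333333, coefficient = 4
x_4 = 2.5000, f(x_4) = 0.285714, coefficient = 1

I ≈ (0.500000/3) × 5.085714 = 0.847619
Exact value: 0.847298
Error: 0.000321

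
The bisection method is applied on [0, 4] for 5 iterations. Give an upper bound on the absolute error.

Bisection error bound: |error| ≤ (b-a)/2^n
|error| ≤ (4 - 0)/2^5 = 4/2^5
|error| ≤ 0.1250000000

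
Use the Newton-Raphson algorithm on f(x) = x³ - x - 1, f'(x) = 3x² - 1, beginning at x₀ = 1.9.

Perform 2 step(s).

f(x) = x³ - x - 1
f'(x) = 3x² - 1
x₀ = 1.9

Newton-Raphson formula: x_{n+1} = x_n - f(x_n)/f'(x_n)

Iteration 1:
  f(1.900000) = 3.959000
  f'(1.900000) = 9.830000
  x_1 = 1.900000 - 3.959000/9.830000 = 1.497253
Iteration 2:
  f(1.497253) = 0.859240
  f'(1.497253) = 5.725302
  x_2 = 1.497253 - 0.859240/5.725302 = 1.347176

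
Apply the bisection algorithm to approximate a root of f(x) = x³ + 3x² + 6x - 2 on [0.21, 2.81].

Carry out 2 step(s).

f(x) = x³ + 3x² + 6x - 2
Initial interval: [0.21, 2.81]

Iteration 1:
  c_1 = (0.210000 + 2.810000)/2 = 1.510000
  f(c_1) = f(1.510000) = 17.343251
  f(a) × f(c) < 0, new interval: [0.210000, 1.510000]
Iteration 2:
  c_2 = (0.210000 + 1.510000)/2 = 0.860000
  f(c_2) = f(0.860000) = 6.014856
  f(a) × f(c) < 0, new interval: [0.210000, 0.860000]

After 2 iteration(s), the approximation is c_2 = 0.860000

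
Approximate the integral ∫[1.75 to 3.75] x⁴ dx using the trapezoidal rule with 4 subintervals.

f(x) = x⁴
a = 1.75, b = 3.75, n = 4
h = (b - a)/n = 0.500000

Trapezoidal rule: (h/2)[f(x₀) + 2f(x₁) + 2f(x₂) + ... + f(xₙ)]

x_0 = 1.7500, f(x_0) = 9.378906, coefficient = 1
x_1 = 2.2500, f(x_1) = 25.628906, coefficient = 2
x_2 = 2.7500, f(x_2) = 57.191406, coefficient = 2
x_3 = 3.2500, f(x_3) = 111.566406, coefficient = 2
x_4 = 3.7500, f(x_4) = 197.753906, coefficient = 1

I ≈ (0.500000/2) × 595.906250 = 148.976562
Exact value: 145.032813
Error: 3.943750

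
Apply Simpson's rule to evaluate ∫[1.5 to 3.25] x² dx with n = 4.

f(x) = x²
a = 1.5, b = 3.25, n = 4
h = (b - a)/n = 0.437500

Simpson's rule: (h/3)[f(x₀) + 4f(x₁) + 2f(x₂) + ... + f(xₙ)]

x_0 = 1.5000, f(x_0) = 2.250000, coefficient = 1
x_1 = 1.9375, f(x_1) = 3.753906, coefficient = 4
x_2 = 2.3750, f(x_2) = 5.640625, coefficient = 2
x_3 = 2.8125, f(x_3) = 7.910156, coefficient = 4
x_4 = 3.2500, f(x_4) = 10.562500, coefficient = 1

I ≈ (0.437500/3) × 70.750000 = 10.317708
Exact value: 10.317708
Error: 0.000000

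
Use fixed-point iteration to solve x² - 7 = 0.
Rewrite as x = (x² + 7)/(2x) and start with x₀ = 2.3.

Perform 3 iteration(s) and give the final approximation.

Equation: x² - 7 = 0
Fixed-point form: x = (x² + 7)/(2x)
x₀ = 2.3

x_1 = g(2.300000) = 2.671739
x_2 = g(2.671739) = 2.645878
x_3 = g(2.645878) = 2.645751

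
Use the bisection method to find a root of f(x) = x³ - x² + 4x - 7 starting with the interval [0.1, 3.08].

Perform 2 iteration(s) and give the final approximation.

f(x) = x³ - x² + 4x - 7
Initial interval: [0.1, 3.08]

Iteration 1:
  c_1 = (0.100000 + 3.080000)/2 = 1.590000
  f(c_1) = f(1.590000) = 0.851579
  f(a) × f(c) < 0, new interval: [0.100000, 1.590000]
Iteration 2:
  c_2 = (0.100000 + 1.590000)/2 = 0.845000
  f(c_2) = f(0.845000) = -3.730674
  f(a) × f(c) ≥ 0, new interval: [0.845000, 1.590000]

After 2 iteration(s), the approximation is c_2 = 0.845000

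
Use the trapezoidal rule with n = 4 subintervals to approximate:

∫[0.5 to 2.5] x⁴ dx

f(x) = x⁴
a = 0.5, b = 2.5, n = 4
h = (b - a)/n = 0.500000

Trapezoidal rule: (h/2)[f(x₀) + 2f(x₁) + 2f(x₂) + ... + f(xₙ)]

x_0 = 0.5000, f(x_0) = 0.062500, coefficient = 1
x_1 = 1.0000, f(x_1) = 1.000000, coefficient = 2
x_2 = 1.5000, f(x_2) = 5.062500, coefficient = 2
x_3 = 2.0000, f(x_3) = 16.000000, coefficient = 2
x_4 = 2.5000, f(x_4) = 39.062500, coefficient = 1

I ≈ (0.500000/2) × 83.250000 = 20.812500
Exact value: 19.525000
Error: 1.287500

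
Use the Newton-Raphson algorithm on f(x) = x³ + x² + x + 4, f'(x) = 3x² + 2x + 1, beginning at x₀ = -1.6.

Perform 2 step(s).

f(x) = x³ + x² + x + 4
f'(x) = 3x² + 2x + 1
x₀ = -1.6

Newton-Raphson formula: x_{n+1} = x_n - f(x_n)/f'(x_n)

Iteration 1:
  f(-1.600000) = 0.864000
  f'(-1.600000) = 5.480000
  x_1 = -1.600000 - 0.864000/5.480000 = -1.757664
Iteration 2:
  f(-1.757664) = -0.098380
  f'(-1.757664) = 6.752822
  x_2 = -1.757664 - (-0.098380)/6.752822 = -1.743096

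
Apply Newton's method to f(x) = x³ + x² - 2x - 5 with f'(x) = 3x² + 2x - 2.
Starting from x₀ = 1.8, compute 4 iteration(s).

f(x) = x³ + x² - 2x - 5
f'(x) = 3x² + 2x - 2
x₀ = 1.8

Newton-Raphson formula: x_{n+1} = x_n - f(x_n)/f'(x_n)

Iteration 1:
  f(1.800000) = 0.472000
  f'(1.800000) = 11.320000
  x_1 = 1.800000 - 0.472000/11.320000 = 1.758304
Iteration 2:
  f(1.758304) = 0.011054
  f'(1.758304) = 10.791505
  x_2 = 1.758304 - 0.011054/10.791505 = 1.757280
Iteration 3:
  f(1.757280) = 0.000007
  f'(1.757280) = 10.778653
  x_3 = 1.757280 - 0.000007/10.778653 = 1.757279
Iteration 4:
  f(1.757279) = 0.000000
  f'(1.757279) = 10.778645
  x_4 = 1.757279 - 0.000000/10.778645 = 1.757279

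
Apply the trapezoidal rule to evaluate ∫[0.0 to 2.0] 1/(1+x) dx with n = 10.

f(x) = 1/(1+x)
a = 0.0, b = 2.0, n = 10
h = (b - a)/n = 0.200000

Trapezoidal rule: (h/2)[f(x₀) + 2f(x₁) + 2f(x₂) + ... + f(xₙ)]

x_0 = 0.0000, f(x_0) = 1.000000, coefficient = 1
x_1 = 0.2000, f(x_1) = 0.833333, coefficient = 2
x_2 = 0.4000, f(x_2) = 0.714286, coefficient = 2
x_3 = 0.6000, f(x_3) = 0.625000, coefficient = 2
x_4 = 0.8000, f(x_4) = 0.555556, coefficient = 2
x_5 = 1.0000, f(x_5) = 0.500000, coefficient = 2
x_6 = 1.2000, f(x_6) = 0.454545, coefficient = 2
x_7 = 1.4000, f(x_7) = 0.416667, coefficient = 2
x_8 = 1.6000, f(x_8) = 0.384615, coefficient = 2
x_9 = 1.8000, f(x_9) = 0.357143, coefficient = 2
x_10 = 2.0000, f(x_10) = 0.333333, coefficient = 1

I ≈ (0.200000/2) × 11.015623 = 1.101562
Exact value: 1.098612
Error: 0.002950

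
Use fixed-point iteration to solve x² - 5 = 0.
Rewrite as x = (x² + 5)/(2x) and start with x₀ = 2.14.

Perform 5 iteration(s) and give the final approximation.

Equation: x² - 5 = 0
Fixed-point form: x = (x² + 5)/(2x)
x₀ = 2.14

x_1 = g(2.140000) = 2.238224
x_2 = g(2.238224) = 2.236069
x_3 = g(2.236069) = 2.236068
x_4 = g(2.236068) = 2.236068
x_5 = g(2.236068) = 2.236068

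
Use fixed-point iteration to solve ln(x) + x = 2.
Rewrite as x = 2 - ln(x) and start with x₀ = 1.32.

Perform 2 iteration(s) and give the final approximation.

Equation: ln(x) + x = 2
Fixed-point form: x = 2 - ln(x)
x₀ = 1.32

x_1 = g(1.320000) = 1.722368
x_2 = g(1.722368) = 1.456300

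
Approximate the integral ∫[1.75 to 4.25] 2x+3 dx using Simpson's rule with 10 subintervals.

f(x) = 2x+3
a = 1.75, b = 4.25, n = 10
h = (b - a)/n = 0.250000

Simpson's rule: (h/3)[f(x₀) + 4f(x₁) + 2f(x₂) + ... + f(xₙ)]

x_0 = 1.7500, f(x_0) = 6.500000, coefficient = 1
x_1 = 2.0000, f(x_1) = 7.000000, coefficient = 4
x_2 = 2.2500, f(x_2) = 7.500000, coefficient = 2
x_3 = 2.5000, f(x_3) = 8.000000, coefficient = 4
x_4 = 2.7500, f(x_4) = 8.500000, coefficient = 2
x_5 = 3.0000, f(x_5) = 9.000000, coefficient = 4
x_6 = 3.2500, f(x_6) = 9.500000, coefficient = 2
x_7 = 3.5000, f(x_7) = 10.000000, coefficient = 4
x_8 = 3.7500, f(x_8) = 10.500000, coefficient = 2
x_9 = 4.0000, f(x_9) = 11.000000, coefficient = 4
x_10 = 4.2500, f(x_10) = 11.500000, coefficient = 1

I ≈ (0.250000/3) × 270.000000 = 22.500000
Exact value: 22.500000
Error: 0.000000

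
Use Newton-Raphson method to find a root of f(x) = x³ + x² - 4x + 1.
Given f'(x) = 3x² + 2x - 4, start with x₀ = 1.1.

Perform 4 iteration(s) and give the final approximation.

f(x) = x³ + x² - 4x + 1
f'(x) = 3x² + 2x - 4
x₀ = 1.1

Newton-Raphson formula: x_{n+1} = x_n - f(x_n)/f'(x_n)

Iteration 1:
  f(1.100000) = -0.859000
  f'(1.100000) = 1.830000
  x_1 = 1.100000 - (-0.859000)/1.830000 = 1.569399
Iteration 2:
  f(1.569399) = 1.050867
  f'(1.569399) = 6.527837
  x_2 = 1.569399 - 1.050867/6.527837 = 1.408416
Iteration 3:
  f(1.408416) = 0.143758
  f'(1.408416) = 4.767744
  x_3 = 1.408416 - 0.143758/4.767744 = 1.378264
Iteration 4:
  f(1.378264) = 0.004723
  f'(1.378264) = 4.455366
  x_4 = 1.378264 - 0.004723/4.455366 = 1.377204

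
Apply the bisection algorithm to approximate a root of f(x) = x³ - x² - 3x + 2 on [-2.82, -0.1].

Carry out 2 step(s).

f(x) = x³ - x² - 3x + 2
Initial interval: [-2.82, -0.1]

Iteration 1:
  c_1 = (-2.820000 + (-0.100000))/2 = -1.460000
  f(c_1) = f(-1.460000) = 1.136264
  f(a) × f(c) < 0, new interval: [-2.820000, -1.460000]
Iteration 2:
  c_2 = (-2.820000 + (-1.460000))/2 = -2.140000
  f(c_2) = f(-2.140000) = -5.959944
  f(a) × f(c) ≥ 0, new interval: [-2.140000, -1.460000]

After 2 iteration(s), the approximation is c_2 = -2.140000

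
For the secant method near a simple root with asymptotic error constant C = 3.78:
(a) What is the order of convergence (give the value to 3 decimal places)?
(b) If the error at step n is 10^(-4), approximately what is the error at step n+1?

(a) Secant method has superlinear convergence with order φ = (1+√5)/2 ≈ 1.618.
    This means |e_{n+1}| ≈ C|e_n|^1.618.

(b) With |e_n| = 10^(-4) and C = 3.78:
    |e_{n+1}| ≈ 3.78 × (10^(-4))^1.618 = 3.78 × 10^(-6.47)

(a) ≈ 1.618 (golden ratio); (b) |e_{n+1}| ≈ 1.275e-06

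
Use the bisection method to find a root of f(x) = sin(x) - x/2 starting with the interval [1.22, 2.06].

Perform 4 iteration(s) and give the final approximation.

f(x) = sin(x) - x/2
Initial interval: [1.22, 2.06]

Iteration 1:
  c_1 = (1.220000 + 2.060000)/2 = 1.640000
  f(c_1) = f(1.640000) = 0.177606
  f(a) × f(c) ≥ 0, new interval: [1.640000, 2.060000]
Iteration 2:
  c_2 = (1.640000 + 2.060000)/2 = 1.850000
  f(c_2) = f(1.850000) = 0.036275
  f(a) × f(c) ≥ 0, new interval: [1.850000, 2.060000]
Iteration 3:
  c_3 = (1.850000 + 2.060000)/2 = 1.955000
  f(c_3) = f(1.955000) = -0.050403
  f(a) × f(c) < 0, new interval: [1.850000, 1.955000]
Iteration 4:
  c_4 = (1.850000 + 1.955000)/2 = 1.902500
  f(c_4) = f(1.902500) = -0.005761
  f(a) × f(c) < 0, new interval: [1.850000, 1.902500]

After 4 iteration(s), the approximation is c_4 = 1.902500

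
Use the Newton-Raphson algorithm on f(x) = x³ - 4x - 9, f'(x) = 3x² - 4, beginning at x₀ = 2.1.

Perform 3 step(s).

f(x) = x³ - 4x - 9
f'(x) = 3x² - 4
x₀ = 2.1

Newton-Raphson formula: x_{n+1} = x_n - f(x_n)/f'(x_n)

Iteration 1:
  f(2.100000) = -8.139000
  f'(2.100000) = 9.230000
  x_1 = 2.100000 - (-8.139000)/9.230000 = 2.981798
Iteration 2:
  f(2.981798) = 5.584341
  f'(2.981798) = 22.673367
  x_2 = 2.981798 - 5.584341/22.673367 = 2.735503
Iteration 3:
  f(2.735503) = 0.527699
  f'(2.735503) = 18.448935
  x_3 = 2.735503 - 0.527699/18.448935 = 2.706900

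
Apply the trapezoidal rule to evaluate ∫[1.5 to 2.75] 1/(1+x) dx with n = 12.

f(x) = 1/(1+x)
a = 1.5, b = 2.75, n = 12
h = (b - a)/n = 0.104167

Trapezoidal rule: (h/2)[f(x₀) + 2f(x₁) + 2f(x₂) + ... + f(xₙ)]

x_0 = 1.5000, f(x_0) = 0.400000, coefficient = 1
x_1 = 1.6042, f(x_1) = 0.384000, coefficient = 2
x_2 = 1.7083, f(x_2) = 0.369231, coefficient = 2
x_3 = 1.8125, f(x_3) = 0.355556, coefficient = 2
x_4 = 1.9167, f(x_4) = 0.342857, coefficient = 2
x_5 = 2.0208, f(x_5) = 0.331034, coefficient = 2
x_6 = 2.1250, f(x_6) = 0.320000, coefficient = 2
x_7 = 2.2292, f(x_7) = 0.309677, coefficient = 2
x_8 = 2.3333, f(x_8) = 0.300000, coefficient = 2
x_9 = 2.4375, f(x_9) = 0.290909, coefficient = 2
x_10 = 2.5417, f(x_10) = 0.282353, coefficient = 2
x_11 = 2.6458, f(x_11) = 0.274286, coefficient = 2
x_12 = 2.7500, f(x_12) = 0.266667, coefficient = 1

I ≈ (0.104167/2) × 7.786473 = 0.405545
Exact value: 0.405465
Error: 0.000080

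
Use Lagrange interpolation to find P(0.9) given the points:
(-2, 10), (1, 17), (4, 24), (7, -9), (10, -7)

Lagrange interpolation formula:
P(x) = Σ yᵢ × Lᵢ(x)
where Lᵢ(x) = Π_{j≠i} (x - xⱼ)/(xᵢ - xⱼ)

L_0(0.9) = (0.9 - 1)/(-2 - 1) × (0.9 - 4)/(-2 - 4) × (0.9 - 7)/(-2 - 7) × (0.9 - 10)/(-2 - 10) = 0.008852
L_1(0.9) = (0.9 - (-2))/(1 - (-2)) × (0.9 - 4)/(1 - 4) × (0.9 - 7)/(1 - 7) × (0.9 - 10)/(1 - 10) = 1.026821
L_2(0.9) = (0.9 - (-2))/(4 - (-2)) × (0.9 - 1)/(4 - 1) × (0.9 - 7)/(4 - 7) × (0.9 - 10)/(4 - 10) = -0.049685
L_3(0.9) = (0.9 - (-2))/(7 - (-2)) × (0.9 - 1)/(7 - 1) × (0.9 - 4)/(7 - 4) × (0.9 - 10)/(7 - 10) = 0.016833
L_4(0.9) = (0.9 - (-2))/(10 - (-2)) × (0.9 - 1)/(10 - 1) × (0.9 - 4)/(10 - 4) × (0.9 - 7)/(10 - 7) = -0.002821

P(0.9) = 10×L_0(0.9) + 17×L_1(0.9) + 24×L_2(0.9) + (-9)×L_3(0.9) + (-7)×L_4(0.9)
P(0.9) = 16.220284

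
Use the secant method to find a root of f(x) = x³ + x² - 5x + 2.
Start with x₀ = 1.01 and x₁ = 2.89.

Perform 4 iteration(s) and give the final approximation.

f(x) = x³ + x² - 5x + 2
x₀ = 1.01, x₁ = 2.89

Secant formula: x_{n+1} = x_n - f(x_n)(x_n - x_{n-1})/(f(x_n) - f(x_{n-1}))

Iteration 1:
  f(1.010000) = -0.999599
  f(2.890000) = 20.039669
  x_2 = 2.890000 - 20.039669×(2.890000 - 1.010000)/(20.039669 - (-0.999599))
       = 1.099321
Iteration 2:
  f(2.890000) = 20.039669
  f(1.099321) = -0.959562
  x_3 = 1.099321 - (-0.959562)×(1.099321 - 2.890000)/(-0.959562 - 20.039669)
       = 1.181146
Iteration 3:
  f(1.099321) = -0.959562
  f(1.181146) = -0.862800
  x_4 = 1.181146 - (-0.862800)×(1.181146 - 1.099321)/(-0.862800 - (-0.959562))
       = 1.910763
Iteration 4:
  f(1.181146) = -0.862800
  f(1.910763) = 3.073428
  x_5 = 1.910763 - 3.073428×(1.910763 - 1.181146)/(3.073428 - (-0.862800))
       = 1.341074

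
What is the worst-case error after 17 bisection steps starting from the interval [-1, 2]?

Bisection error bound: |error| ≤ (b-a)/2^n
|error| ≤ (2 - (-1))/2^17 = 3/2^17
|error| ≤ 0.0000228882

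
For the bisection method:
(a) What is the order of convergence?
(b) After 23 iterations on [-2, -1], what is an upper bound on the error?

(a) Bisection has linear (order 1) convergence; the error is halved each step.

(b) Error bound = (b-a)/2^n = (-1 - (-2))/2^{23}
    = 1/2^{23}

(a) 1 (linear); (b) error ≤ 1.19e-07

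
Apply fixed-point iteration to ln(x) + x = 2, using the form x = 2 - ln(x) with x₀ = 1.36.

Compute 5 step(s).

Equation: ln(x) + x = 2
Fixed-point form: x = 2 - ln(x)
x₀ = 1.36

x_1 = g(1.360000) = 1.692515
x_2 = g(1.692515) = 1.473784
x_3 = g(1.473784) = 1.612167
x_4 = g(1.612167) = 1.522421
x_5 = g(1.522421) = 1.579698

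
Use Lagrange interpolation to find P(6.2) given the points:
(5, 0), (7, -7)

Lagrange interpolation formula:
P(x) = Σ yᵢ × Lᵢ(x)
where Lᵢ(x) = Π_{j≠i} (x - xⱼ)/(xᵢ - xⱼ)

L_0(6.2) = (6.2 - 7)/(5 - 7) = 0.400000
L_1(6.2) = (6.2 - 5)/(7 - 5) = 0.600000

P(6.2) = 0×L_0(6.2) + (-7)×L_1(6.2)
P(6.2) = -4.200000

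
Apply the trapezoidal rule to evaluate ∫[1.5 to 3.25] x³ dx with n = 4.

f(x) = x³
a = 1.5, b = 3.25, n = 4
h = (b - a)/n = 0.437500

Trapezoidal rule: (h/2)[f(x₀) + 2f(x₁) + 2f(x₂) + ... + f(xₙ)]

x_0 = 1.5000, f(x_0) = 3.375000, coefficient = 1
x_1 = 1.9375, f(x_1) = 7.273193, coefficient = 2
x_2 = 2.3750, f(x_2) = 13.396484, coefficient = 2
x_3 = 2.8125, f(x_3) = 22.247314, coefficient = 2
x_4 = 3.2500, f(x_4) = 34.328125, coefficient = 1

I ≈ (0.437500/2) × 123.537109 = 27.023743
Exact value: 26.625977
Error: 0.397766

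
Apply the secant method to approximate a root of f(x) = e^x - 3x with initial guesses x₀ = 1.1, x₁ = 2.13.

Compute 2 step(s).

f(x) = e^x - 3x
x₀ = 1.1, x₁ = 2.13

Secant formula: x_{n+1} = x_n - f(x_n)(x_n - x_{n-1})/(f(x_n) - f(x_{n-1}))

Iteration 1:
  f(1.100000) = -0.295834
  f(2.130000) = 2.024867
  x_2 = 2.130000 - 2.024867×(2.130000 - 1.100000)/(2.024867 - (-0.295834))
       = 1.231300
Iteration 2:
  f(2.130000) = 2.024867
  f(1.231300) = -0.268220
  x_3 = 1.231300 - (-0.268220)×(1.231300 - 2.130000)/(-0.268220 - 2.024867)
       = 1.336420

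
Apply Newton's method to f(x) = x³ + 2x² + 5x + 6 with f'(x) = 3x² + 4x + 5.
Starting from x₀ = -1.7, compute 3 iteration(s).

f(x) = x³ + 2x² + 5x + 6
f'(x) = 3x² + 4x + 5
x₀ = -1.7

Newton-Raphson formula: x_{n+1} = x_n - f(x_n)/f'(x_n)

Iteration 1:
  f(-1.700000) = -1.633000
  f'(-1.700000) = 6.870000
  x_1 = -1.700000 - (-1.633000)/6.870000 = -1.462300
Iteration 2:
  f(-1.462300) = -0.161724
  f'(-1.462300) = 5.565763
  x_2 = -1.462300 - (-0.161724)/5.565763 = -1.433243
Iteration 3:
  f(-1.433243) = -0.001991
  f'(-1.433243) = 5.429584
  x_3 = -1.433243 - (-0.001991)/5.429584 = -1.432876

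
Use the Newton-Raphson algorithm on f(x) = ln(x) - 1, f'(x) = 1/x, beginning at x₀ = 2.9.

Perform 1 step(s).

f(x) = ln(x) - 1
f'(x) = 1/x
x₀ = 2.9

Newton-Raphson formula: x_{n+1} = x_n - f(x_n)/f'(x_n)

Iteration 1:
  f(2.900000) = 0.064711
  f'(2.900000) = 0.344828
  x_1 = 2.900000 - 0.064711/0.344828 = 2.712339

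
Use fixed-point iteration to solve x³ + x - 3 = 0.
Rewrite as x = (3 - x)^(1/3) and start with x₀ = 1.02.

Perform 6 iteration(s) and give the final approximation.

Equation: x³ + x - 3 = 0
Fixed-point form: x = (3 - x)^(1/3)
x₀ = 1.02

x_1 = g(1.020000) = 1.255707
x_2 = g(1.255707) = 1.203760
x_3 = g(1.203760) = 1.215593
x_4 = g(1.215593) = 1.212918
x_5 = g(1.212918) = 1.213523
x_6 = g(1.213523) = 1.213386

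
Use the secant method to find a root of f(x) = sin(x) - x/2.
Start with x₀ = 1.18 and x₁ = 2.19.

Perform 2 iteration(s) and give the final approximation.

f(x) = sin(x) - x/2
x₀ = 1.18, x₁ = 2.19

Secant formula: x_{n+1} = x_n - f(x_n)(x_n - x_{n-1})/(f(x_n) - f(x_{n-1}))

Iteration 1:
  f(1.180000) = 0.334606
  f(2.190000) = -0.280659
  x_2 = 2.190000 - (-0.280659)×(2.190000 - 1.180000)/(-0.280659 - 0.334606)
       = 1.729279
Iteration 2:
  f(2.190000) = -0.280659
  f(1.729279) = 0.122829
  x_3 = 1.729279 - 0.122829×(1.729279 - 2.190000)/(0.122829 - (-0.280659))
       = 1.869530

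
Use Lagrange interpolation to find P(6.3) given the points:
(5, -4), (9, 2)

Lagrange interpolation formula:
P(x) = Σ yᵢ × Lᵢ(x)
where Lᵢ(x) = Π_{j≠i} (x - xⱼ)/(xᵢ - xⱼ)

L_0(6.3) = (6.3 - 9)/(5 - 9) = 0.675000
L_1(6.3) = (6.3 - 5)/(9 - 5) = 0.325000

P(6.3) = (-4)×L_0(6.3) + 2×L_1(6.3)
P(6.3) = -2.050000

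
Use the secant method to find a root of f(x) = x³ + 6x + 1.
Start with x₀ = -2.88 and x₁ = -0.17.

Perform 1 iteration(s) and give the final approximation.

f(x) = x³ + 6x + 1
x₀ = -2.88, x₁ = -0.17

Secant formula: x_{n+1} = x_n - f(x_n)(x_n - x_{n-1})/(f(x_n) - f(x_{n-1}))

Iteration 1:
  f(-2.880000) = -40.167872
  f(-0.170000) = -0.024913
  x_2 = -0.170000 - (-0.024913)×(-0.170000 - (-2.880000))/(-0.024913 - (-40.167872))
       = -0.168318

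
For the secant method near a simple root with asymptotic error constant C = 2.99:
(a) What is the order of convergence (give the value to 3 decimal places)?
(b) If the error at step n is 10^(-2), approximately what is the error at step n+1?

(a) Secant method has superlinear convergence with order φ = (1+√5)/2 ≈ 1.618.
    This means |e_{n+1}| ≈ C|e_n|^1.618.

(b) With |e_n| = 10^(-2) and C = 2.99:
    |e_{n+1}| ≈ 2.99 × (10^(-2))^1.618 = 2.99 × 10^(-3.24)

(a) ≈ 1.618 (golden ratio); (b) |e_{n+1}| ≈ 1.736e-03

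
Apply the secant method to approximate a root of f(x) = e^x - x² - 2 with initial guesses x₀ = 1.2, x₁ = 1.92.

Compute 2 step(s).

f(x) = e^x - x² - 2
x₀ = 1.2, x₁ = 1.92

Secant formula: x_{n+1} = x_n - f(x_n)(x_n - x_{n-1})/(f(x_n) - f(x_{n-1}))

Iteration 1:
  f(1.200000) = -0.119883
  f(1.920000) = 1.134558
  x_2 = 1.920000 - 1.134558×(1.920000 - 1.200000)/(1.134558 - (-0.119883))
       = 1.268808
Iteration 2:
  f(1.920000) = 1.134558
  f(1.268808) = -0.053263
  x_3 = 1.268808 - (-0.053263)×(1.268808 - 1.920000)/(-0.053263 - 1.134558)
       = 1.298008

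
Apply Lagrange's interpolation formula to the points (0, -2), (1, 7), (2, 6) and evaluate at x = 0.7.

Lagrange interpolation formula:
P(x) = Σ yᵢ × Lᵢ(x)
where Lᵢ(x) = Π_{j≠i} (x - xⱼ)/(xᵢ - xⱼ)

L_0(0.7) = (0.7 - 1)/(0 - 1) × (0.7 - 2)/(0 - 2) = 0.195000
L_1(0.7) = (0.7 - 0)/(1 - 0) × (0.7 - 2)/(1 - 2) = 0.910000
L_2(0.7) = (0.7 - 0)/(2 - 0) × (0.7 - 1)/(2 - 1) = -0.105000

P(0.7) = (-2)×L_0(0.7) + 7×L_1(0.7) + 6×L_2(0.7)
P(0.7) = 5.350000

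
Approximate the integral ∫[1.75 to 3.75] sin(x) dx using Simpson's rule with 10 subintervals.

f(x) = sin(x)
a = 1.75, b = 3.75, n = 10
h = (b - a)/n = 0.200000

Simpson's rule: (h/3)[f(x₀) + 4f(x₁) + 2f(x₂) + ... + f(xₙ)]

x_0 = 1.7500, f(x_0) = 0.983986, coefficient = 1
x_1 = 1.9500, f(x_1) = 0.928960, coefficient = 4
x_2 = 2.1500, f(x_2) = 0.836899, coefficient = 2
x_3 = 2.3500, f(x_3) = 0.711473, coefficient = 4
x_4 = 2.5500, f(x_4) = 0.557684, coefficient = 2
x_5 = 2.7500, f(x_5) = 0.381661, coefficient = 4
x_6 = 2.9500, f(x_6) = 0.190423, coefficient = 2
x_7 = 3.1500, f(x_7) = -0.008407, coefficient = 4
x_8 = 3.3500, f(x_8) = -0.206902, coefficient = 2
x_9 = 3.5500, f(x_9) = -0.397148, coefficient = 4
x_10 = 3.7500, f(x_10) = -0.571561, coefficient = 1

I ≈ (0.200000/3) × 9.634786 = 0.642319
Exact value: 0.642313
Error: 0.000006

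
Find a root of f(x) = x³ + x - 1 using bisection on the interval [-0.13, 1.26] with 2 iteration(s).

f(x) = x³ + x - 1
Initial interval: [-0.13, 1.26]

Iteration 1:
  c_1 = (-0.130000 + 1.260000)/2 = 0.565000
  f(c_1) = f(0.565000) = -0.254638
  f(a) × f(c) ≥ 0, new interval: [0.565000, 1.260000]
Iteration 2:
  c_2 = (0.565000 + 1.260000)/2 = 0.912500
  f(c_2) = f(0.912500) = 0.672299
  f(a) × f(c) < 0, new interval: [0.565000, 0.912500]

After 2 iteration(s), the approximation is c_2 = 0.912500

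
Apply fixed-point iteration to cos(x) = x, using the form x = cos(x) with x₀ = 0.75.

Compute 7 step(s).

Equation: cos(x) = x
Fixed-point form: x = cos(x)
x₀ = 0.75

x_1 = g(0.750000) = 0.731689
x_2 = g(0.731689) = 0.744047
x_3 = g(0.744047) = 0.735734
x_4 = g(0.735734) = 0.741339
x_5 = g(0.741339) = 0.737565
x_6 = g(0.737565) = 0.740108
x_7 = g(0.740108) = 0.738396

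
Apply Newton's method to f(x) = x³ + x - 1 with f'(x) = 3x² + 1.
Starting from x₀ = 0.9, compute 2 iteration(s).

f(x) = x³ + x - 1
f'(x) = 3x² + 1
x₀ = 0.9

Newton-Raphson formula: x_{n+1} = x_n - f(x_n)/f'(x_n)

Iteration 1:
  f(0.900000) = 0.629000
  f'(0.900000) = 3.430000
  x_1 = 0.900000 - 0.629000/3.430000 = 0.716618
Iteration 2:
  f(0.716618) = 0.084631
  f'(0.716618) = 2.540624
  x_2 = 0.716618 - 0.084631/2.540624 = 0.683307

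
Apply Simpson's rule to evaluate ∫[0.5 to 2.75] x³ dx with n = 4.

f(x) = x³
a = 0.5, b = 2.75, n = 4
h = (b - a)/n = 0.562500

Simpson's rule: (h/3)[f(x₀) + 4f(x₁) + 2f(x₂) + ... + f(xₙ)]

x_0 = 0.5000, f(x_0) = 0.125000, coefficient = 1
x_1 = 1.0625, f(x_1) = 1.199463, coefficient = 4
x_2 = 1.6250, f(x_2) = 4.291016, coefficient = 2
x_3 = 2.1875, f(x_3) = 10.467529, coefficient = 4
x_4 = 2.7500, f(x_4) = 20.796875, coefficient = 1

I ≈ (0.562500/3) × 76.171875 = 14.282227
Exact value: 14.282227
Error: 0.000000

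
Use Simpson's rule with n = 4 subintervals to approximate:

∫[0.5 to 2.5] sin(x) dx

f(x) = sin(x)
a = 0.5, b = 2.5, n = 4
h = (b - a)/n = 0.500000

Simpson's rule: (h/3)[f(x₀) + 4f(x₁) + 2f(x₂) + ... + f(xₙ)]

x_0 = 0.5000, f(x_0) = 0.479426, coefficient = 1
x_1 = 1.0000, f(x_1) = 0.841471, coefficient = 4
x_2 = 1.5000, f(x_2) = 0.997495, coefficient = 2
x_3 = 2.0000, f(x_3) = 0.909297, coefficient = 4
x_4 = 2.5000, f(x_4) = 0.598472, coefficient = 1

I ≈ (0.500000/3) × 10.075961 = 1.679327
Exact value: 1.678726
Error: 0.000601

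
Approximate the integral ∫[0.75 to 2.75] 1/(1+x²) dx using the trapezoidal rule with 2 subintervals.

f(x) = 1/(1+x²)
a = 0.75, b = 2.75, n = 2
h = (b - a)/n = 1.000000

Trapezoidal rule: (h/2)[f(x₀) + 2f(x₁) + 2f(x₂) + ... + f(xₙ)]

x_0 = 0.7500, f(x_0) = 0.640000, coefficient = 1
x_1 = 1.7500, f(x_1) = 0.246154, coefficient = 2
x_2 = 2.7500, f(x_2) = 0.116788, coefficient = 1

I ≈ (1.000000/2) × 1.249096 = 0.624548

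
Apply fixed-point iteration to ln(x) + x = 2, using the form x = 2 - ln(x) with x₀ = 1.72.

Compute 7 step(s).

Equation: ln(x) + x = 2
Fixed-point form: x = 2 - ln(x)
x₀ = 1.72

x_1 = g(1.720000) = 1.457676
x_2 = g(1.457676) = 1.623157
x_3 = g(1.623157) = 1.515627
x_4 = g(1.515627) = 1.584171
x_5 = g(1.584171) = 1.539939
x_6 = g(1.539939) = 1.568257
x_7 = g(1.568257) = 1.550035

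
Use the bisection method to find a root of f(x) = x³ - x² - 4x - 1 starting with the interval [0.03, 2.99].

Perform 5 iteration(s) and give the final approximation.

f(x) = x³ - x² - 4x - 1
Initial interval: [0.03, 2.99]

Iteration 1:
  c_1 = (0.030000 + 2.990000)/2 = 1.510000
  f(c_1) = f(1.510000) = -5.877149
  f(a) × f(c) ≥ 0, new interval: [1.510000, 2.990000]
Iteration 2:
  c_2 = (1.510000 + 2.990000)/2 = 2.250000
  f(c_2) = f(2.250000) = -3.671875
  f(a) × f(c) ≥ 0, new interval: [2.250000, 2.990000]
Iteration 3:
  c_3 = (2.250000 + 2.990000)/2 = 2.620000
  f(c_3) = f(2.620000) = -0.359672
  f(a) × f(c) ≥ 0, new interval: [2.620000, 2.990000]
Iteration 4:
  c_4 = (2.620000 + 2.990000)/2 = 2.805000
  f(c_4) = f(2.805000) = 1.981785
  f(a) × f(c) < 0, new interval: [2.620000, 2.805000]
Iteration 5:
  c_5 = (2.620000 + 2.805000)/2 = 2.712500
  f(c_5) = f(2.712500) = 0.749986
  f(a) × f(c) < 0, new interval: [2.620000, 2.712500]

After 5 iteration(s), the approximation is c_5 = 2.712500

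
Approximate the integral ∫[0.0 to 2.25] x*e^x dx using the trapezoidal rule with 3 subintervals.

f(x) = x*e^x
a = 0.0, b = 2.25, n = 3
h = (b - a)/n = 0.750000

Trapezoidal rule: (h/2)[f(x₀) + 2f(x₁) + 2f(x₂) + ... + f(xₙ)]

x_0 = 0.0000, f(x_0) = 0.000000, coefficient = 1
x_1 = 0.7500, f(x_1) = 1.587750, coefficient = 2
x_2 = 1.5000, f(x_2) = 6.722534, coefficient = 2
x_3 = 2.2500, f(x_3) = 21.347406, coefficient = 1

I ≈ (0.750000/2) × 37.967973 = 14.237990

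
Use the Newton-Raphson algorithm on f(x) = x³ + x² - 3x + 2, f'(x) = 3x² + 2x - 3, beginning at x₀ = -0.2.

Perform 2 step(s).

f(x) = x³ + x² - 3x + 2
f'(x) = 3x² + 2x - 3
x₀ = -0.2

Newton-Raphson formula: x_{n+1} = x_n - f(x_n)/f'(x_n)

Iteration 1:
  f(-0.200000) = 2.632000
  f'(-0.200000) = -3.280000
  x_1 = -0.200000 - 2.632000/(-3.280000) = 0.602439
Iteration 2:
  f(0.602439) = 0.774261
  f'(0.602439) = -0.706324
  x_2 = 0.602439 - 0.774261/(-0.706324) = 1.698623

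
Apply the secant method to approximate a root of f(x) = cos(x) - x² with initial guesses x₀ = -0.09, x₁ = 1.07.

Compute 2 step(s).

f(x) = cos(x) - x²
x₀ = -0.09, x₁ = 1.07

Secant formula: x_{n+1} = x_n - f(x_n)(x_n - x_{n-1})/(f(x_n) - f(x_{n-1}))

Iteration 1:
  f(-0.090000) = 0.987853
  f(1.070000) = -0.664776
  x_2 = 1.070000 - (-0.664776)×(1.070000 - (-0.090000))/(-0.664776 - 0.987853)
       = 0.603386
Iteration 2:
  f(1.070000) = -0.664776
  f(0.603386) = 0.459345
  x_3 = 0.603386 - 0.459345×(0.603386 - 1.070000)/(0.459345 - (-0.664776))
       = 0.794056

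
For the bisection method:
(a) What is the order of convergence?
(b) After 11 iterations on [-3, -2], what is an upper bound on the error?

(a) Bisection has linear (order 1) convergence; the error is halved each step.

(b) Error bound = (b-a)/2^n = (-2 - (-3))/2^{11}
    = 1/2^{11}

(a) 1 (linear); (b) error ≤ 4.88e-04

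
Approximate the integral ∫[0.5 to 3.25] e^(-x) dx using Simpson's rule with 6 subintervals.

f(x) = e^(-x)
a = 0.5, b = 3.25, n = 6
h = (b - a)/n = 0.458333

Simpson's rule: (h/3)[f(x₀) + 4f(x₁) + 2f(x₂) + ... + f(xₙ)]

x_0 = 0.5000, f(x_0) = 0.606531, coefficient = 1
x_1 = 0.9583, f(x_1) = 0.383532, coefficient = 4
x_2 = 1.4167, f(x_2) = 0.242521, coefficient = 2
x_3 = 1.8750, f(x_3) = 0.153355, coefficient = 4
x_4 = 2.3333, f(x_4) = 0.096972, coefficient = 2
x_5 = 2.7917, f(x_5) = 0.061319, coefficient = 4
x_6 = 3.2500, f(x_6) = 0.038774, coefficient = 1

I ≈ (0.458333/3) × 3.717113 = 0.567892
Exact value: 0.567756
Error: 0.000136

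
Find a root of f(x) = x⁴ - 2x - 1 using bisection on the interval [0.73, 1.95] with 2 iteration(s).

f(x) = x⁴ - 2x - 1
Initial interval: [0.73, 1.95]

Iteration 1:
  c_1 = (0.730000 + 1.950000)/2 = 1.340000
  f(c_1) = f(1.340000) = -0.455821
  f(a) × f(c) ≥ 0, new interval: [1.340000, 1.950000]
Iteration 2:
  c_2 = (1.340000 + 1.950000)/2 = 1.645000
  f(c_2) = f(1.645000) = 3.032571
  f(a) × f(c) < 0, new interval: [1.340000, 1.645000]

After 2 iteration(s), the approximation is c_2 = 1.645000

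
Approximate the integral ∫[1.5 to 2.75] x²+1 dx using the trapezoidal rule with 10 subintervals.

f(x) = x²+1
a = 1.5, b = 2.75, n = 10
h = (b - a)/n = 0.125000

Trapezoidal rule: (h/2)[f(x₀) + 2f(x₁) + 2f(x₂) + ... + f(xₙ)]

x_0 = 1.5000, f(x_0) = 3.250000, coefficient = 1
x_1 = 1.6250, f(x_1) = 3.640625, coefficient = 2
x_2 = 1.7500, f(x_2) = 4.062500, coefficient = 2
x_3 = 1.8750, f(x_3) = 4.515625, coefficient = 2
x_4 = 2.0000, f(x_4) = 5.000000, coefficient = 2
x_5 = 2.1250, f(x_5) = 5.515625, coefficient = 2
x_6 = 2.2500, f(x_6) = 6.062500, coefficient = 2
x_7 = 2.3750, f(x_7) = 6.640625, coefficient = 2
x_8 = 2.5000, f(x_8) = 7.250000, coefficient = 2
x_9 = 2.6250, f(x_9) = 7.890625, coefficient = 2
x_10 = 2.7500, f(x_10) = 8.562500, coefficient = 1

I ≈ (0.125000/2) × 112.968750 = 7.060547
Exact value: 7.057292
Error: 0.003255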